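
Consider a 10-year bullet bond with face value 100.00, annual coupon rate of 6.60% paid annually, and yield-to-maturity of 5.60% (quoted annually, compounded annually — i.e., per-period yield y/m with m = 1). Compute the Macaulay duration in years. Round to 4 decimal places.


Coupon per period c = face * coupon_rate / m = 6.600000
Periods per year m = 1; per-period yield y/m = 0.056000
Number of cashflows N = 10
Cashflows (t years, CF_t, discount factor 1/(1+y/m)^(m*t), PV):
  t = 1.0000: CF_t = 6.600000, DF = 0.946970, PV = 6.250000
  t = 2.0000: CF_t = 6.600000, DF = 0.896752, PV = 5.918561
  t = 3.0000: CF_t = 6.600000, DF = 0.849197, PV = 5.604698
  t = 4.0000: CF_t = 6.600000, DF = 0.804163, PV = 5.307479
  t = 5.0000: CF_t = 6.600000, DF = 0.761518, PV = 5.026022
  t = 6.0000: CF_t = 6.600000, DF = 0.721135, PV = 4.759490
  t = 7.0000: CF_t = 6.600000, DF = 0.682893, PV = 4.507093
  t = 8.0000: CF_t = 6.600000, DF = 0.646679, PV = 4.268080
  t = 9.0000: CF_t = 6.600000, DF = 0.612385, PV = 4.041743
  t = 10.0000: CF_t = 106.600000, DF = 0.579910, PV = 61.818437
Price P = sum_t PV_t = 107.501602
Macaulay numerator sum_t t * PV_t:
  t * PV_t at t = 1.0000: 6.250000
  t * PV_t at t = 2.0000: 11.837121
  t * PV_t at t = 3.0000: 16.814093
  t * PV_t at t = 4.0000: 21.229915
  t * PV_t at t = 5.0000: 25.130108
  t * PV_t at t = 6.0000: 28.556941
  t * PV_t at t = 7.0000: 31.549650
  t * PV_t at t = 8.0000: 34.144643
  t * PV_t at t = 9.0000: 36.375685
  t * PV_t at t = 10.0000: 618.184373
Macaulay duration D = (sum_t t * PV_t) / P = 830.072529 / 107.501602 = 7.721490

Answer: Macaulay duration = 7.7215 years


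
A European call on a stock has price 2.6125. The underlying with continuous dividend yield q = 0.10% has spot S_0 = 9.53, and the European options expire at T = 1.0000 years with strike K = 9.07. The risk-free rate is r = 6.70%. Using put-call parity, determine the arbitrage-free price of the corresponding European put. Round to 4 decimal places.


Answer: Put price = 1.5742

Derivation:
Put-call parity: C - P = S_0 * exp(-qT) - K * exp(-rT).
S_0 * exp(-qT) = 9.5300 * 0.99900050 = 9.52047476
K * exp(-rT) = 9.0700 * 0.93519520 = 8.48222048
P = C - S*exp(-qT) + K*exp(-rT)
P = 2.6125 - 9.52047476 + 8.48222048 = 1.5742


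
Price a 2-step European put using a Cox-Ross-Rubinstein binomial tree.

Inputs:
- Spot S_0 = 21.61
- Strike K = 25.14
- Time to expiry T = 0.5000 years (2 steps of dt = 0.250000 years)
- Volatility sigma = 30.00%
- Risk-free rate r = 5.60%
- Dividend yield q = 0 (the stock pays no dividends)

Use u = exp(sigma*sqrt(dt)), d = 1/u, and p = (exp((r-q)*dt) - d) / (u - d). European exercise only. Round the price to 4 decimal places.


dt = T/N = 0.250000
u = exp(sigma*sqrt(dt)) = 1.161834; d = 1/u = 0.860708
p = (exp((r-q)*dt) - d) / (u - d) = 0.509389
Discount per step: exp(-r*dt) = 0.986098
Stock lattice S(k, i) with i counting down-moves:
  k=0: S(0,0) = 21.6100
  k=1: S(1,0) = 25.1072; S(1,1) = 18.5999
  k=2: S(2,0) = 29.1704; S(2,1) = 21.6100; S(2,2) = 16.0091
Terminal payoffs V(N, i) = max(K - S_T, 0):
  V(2,0) = 0.000000; V(2,1) = 3.530000; V(2,2) = 9.130918
Backward induction: V(k, i) = exp(-r*dt) * [p * V(k+1, i) + (1-p) * V(k+1, i+1)].
  V(1,0) = exp(-r*dt) * [p*0.000000 + (1-p)*3.530000] = 1.707779
  V(1,1) = exp(-r*dt) * [p*3.530000 + (1-p)*9.130918] = 6.190593
  V(0,0) = exp(-r*dt) * [p*1.707779 + (1-p)*6.190593] = 3.852777

Answer: Price = V(0,0) = 3.8528


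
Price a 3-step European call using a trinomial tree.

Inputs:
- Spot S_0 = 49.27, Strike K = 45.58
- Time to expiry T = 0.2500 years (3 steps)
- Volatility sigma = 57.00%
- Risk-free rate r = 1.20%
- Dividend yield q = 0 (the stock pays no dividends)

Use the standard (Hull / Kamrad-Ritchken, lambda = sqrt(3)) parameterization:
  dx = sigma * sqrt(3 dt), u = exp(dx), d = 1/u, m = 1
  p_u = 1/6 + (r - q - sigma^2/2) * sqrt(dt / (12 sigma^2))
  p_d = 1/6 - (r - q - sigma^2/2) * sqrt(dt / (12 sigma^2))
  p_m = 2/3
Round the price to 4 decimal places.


dt = T/N = 0.083333; dx = sigma*sqrt(3*dt) = 0.285000
u = exp(dx) = 1.329762; d = 1/u = 0.752014
p_u = 0.144671, p_m = 0.666667, p_d = 0.188662
Discount per step: exp(-r*dt) = 0.999000
Stock lattice S(k, j) with j the centered position index:
  k=0: S(0,+0) = 49.2700
  k=1: S(1,-1) = 37.0517; S(1,+0) = 49.2700; S(1,+1) = 65.5174
  k=2: S(2,-2) = 27.8634; S(2,-1) = 37.0517; S(2,+0) = 49.2700; S(2,+1) = 65.5174; S(2,+2) = 87.1225
  k=3: S(3,-3) = 20.9537; S(3,-2) = 27.8634; S(3,-1) = 37.0517; S(3,+0) = 49.2700; S(3,+1) = 65.5174; S(3,+2) = 87.1225; S(3,+3) = 115.8522
Terminal payoffs V(N, j) = max(S_T - K, 0):
  V(3,-3) = 0.000000; V(3,-2) = 0.000000; V(3,-1) = 0.000000; V(3,+0) = 3.690000; V(3,+1) = 19.937375; V(3,+2) = 41.542518; V(3,+3) = 70.272216
Backward induction: V(k, j) = exp(-r*dt) * [p_u * V(k+1, j+1) + p_m * V(k+1, j) + p_d * V(k+1, j-1)]
  V(2,-2) = exp(-r*dt) * [p_u*0.000000 + p_m*0.000000 + p_d*0.000000] = 0.000000
  V(2,-1) = exp(-r*dt) * [p_u*3.690000 + p_m*0.000000 + p_d*0.000000] = 0.533303
  V(2,+0) = exp(-r*dt) * [p_u*19.937375 + p_m*3.690000 + p_d*0.000000] = 5.339019
  V(2,+1) = exp(-r*dt) * [p_u*41.542518 + p_m*19.937375 + p_d*3.690000] = 19.977759
  V(2,+2) = exp(-r*dt) * [p_u*70.272216 + p_m*41.542518 + p_d*19.937375] = 41.581196
  V(1,-1) = exp(-r*dt) * [p_u*5.339019 + p_m*0.533303 + p_d*0.000000] = 1.126809
  V(1,+0) = exp(-r*dt) * [p_u*19.977759 + p_m*5.339019 + p_d*0.533303] = 6.543617
  V(1,+1) = exp(-r*dt) * [p_u*41.581196 + p_m*19.977759 + p_d*5.339019] = 20.321042
  V(0,+0) = exp(-r*dt) * [p_u*20.321042 + p_m*6.543617 + p_d*1.126809] = 7.507353

Answer: Price = V(0,0) = 7.5074


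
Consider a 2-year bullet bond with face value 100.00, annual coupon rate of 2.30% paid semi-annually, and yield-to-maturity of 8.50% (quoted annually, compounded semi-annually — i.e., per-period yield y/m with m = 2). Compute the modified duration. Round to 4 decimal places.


Coupon per period c = face * coupon_rate / m = 1.150000
Periods per year m = 2; per-period yield y/m = 0.042500
Number of cashflows N = 4
Cashflows (t years, CF_t, discount factor 1/(1+y/m)^(m*t), PV):
  t = 0.5000: CF_t = 1.150000, DF = 0.959233, PV = 1.103118
  t = 1.0000: CF_t = 1.150000, DF = 0.920127, PV = 1.058146
  t = 1.5000: CF_t = 1.150000, DF = 0.882616, PV = 1.015008
  t = 2.0000: CF_t = 101.150000, DF = 0.846634, PV = 85.637037
Price P = sum_t PV_t = 88.813309
First compute Macaulay numerator sum_t t * PV_t:
  t * PV_t at t = 0.5000: 0.551559
  t * PV_t at t = 1.0000: 1.058146
  t * PV_t at t = 1.5000: 1.522513
  t * PV_t at t = 2.0000: 171.274074
Macaulay duration D = 174.406292 / 88.813309 = 1.963740
Modified duration = D / (1 + y/m) = 1.963740 / (1 + 0.042500) = 1.883684

Answer: Modified duration = 1.8837


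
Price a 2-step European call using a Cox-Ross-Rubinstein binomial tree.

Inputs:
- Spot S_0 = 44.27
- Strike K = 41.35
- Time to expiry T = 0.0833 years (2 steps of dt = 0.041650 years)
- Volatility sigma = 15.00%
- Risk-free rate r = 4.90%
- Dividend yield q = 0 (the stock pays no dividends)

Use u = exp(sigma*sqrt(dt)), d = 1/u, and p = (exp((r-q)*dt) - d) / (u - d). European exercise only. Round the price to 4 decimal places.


dt = T/N = 0.041650
u = exp(sigma*sqrt(dt)) = 1.031086; d = 1/u = 0.969851
p = (exp((r-q)*dt) - d) / (u - d) = 0.525710
Discount per step: exp(-r*dt) = 0.997961
Stock lattice S(k, i) with i counting down-moves:
  k=0: S(0,0) = 44.2700
  k=1: S(1,0) = 45.6462; S(1,1) = 42.9353
  k=2: S(2,0) = 47.0651; S(2,1) = 44.2700; S(2,2) = 41.6409
Terminal payoffs V(N, i) = max(S_T - K, 0):
  V(2,0) = 5.715123; V(2,1) = 2.920000; V(2,2) = 0.290875
Backward induction: V(k, i) = exp(-r*dt) * [p * V(k+1, i) + (1-p) * V(k+1, i+1)].
  V(1,0) = exp(-r*dt) * [p*5.715123 + (1-p)*2.920000] = 4.380475
  V(1,1) = exp(-r*dt) * [p*2.920000 + (1-p)*0.290875] = 1.669621
  V(0,0) = exp(-r*dt) * [p*4.380475 + (1-p)*1.669621] = 3.088434

Answer: Price = V(0,0) = 3.0884


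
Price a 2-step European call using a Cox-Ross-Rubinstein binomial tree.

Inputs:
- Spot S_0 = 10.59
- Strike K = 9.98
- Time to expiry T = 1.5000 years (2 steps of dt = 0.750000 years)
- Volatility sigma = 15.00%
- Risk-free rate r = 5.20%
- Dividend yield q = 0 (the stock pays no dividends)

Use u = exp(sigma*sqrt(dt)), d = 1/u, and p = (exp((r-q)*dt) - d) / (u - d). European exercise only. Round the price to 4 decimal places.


dt = T/N = 0.750000
u = exp(sigma*sqrt(dt)) = 1.138719; d = 1/u = 0.878180
p = (exp((r-q)*dt) - d) / (u - d) = 0.620217
Discount per step: exp(-r*dt) = 0.961751
Stock lattice S(k, i) with i counting down-moves:
  k=0: S(0,0) = 10.5900
  k=1: S(1,0) = 12.0590; S(1,1) = 9.2999
  k=2: S(2,0) = 13.7318; S(2,1) = 10.5900; S(2,2) = 8.1670
Terminal payoffs V(N, i) = max(S_T - K, 0):
  V(2,0) = 3.751848; V(2,1) = 0.610000; V(2,2) = 0.000000
Backward induction: V(k, i) = exp(-r*dt) * [p * V(k+1, i) + (1-p) * V(k+1, i+1)].
  V(1,0) = exp(-r*dt) * [p*3.751848 + (1-p)*0.610000] = 2.460760
  V(1,1) = exp(-r*dt) * [p*0.610000 + (1-p)*0.000000] = 0.363861
  V(0,0) = exp(-r*dt) * [p*2.460760 + (1-p)*0.363861] = 1.600731

Answer: Price = V(0,0) = 1.6007


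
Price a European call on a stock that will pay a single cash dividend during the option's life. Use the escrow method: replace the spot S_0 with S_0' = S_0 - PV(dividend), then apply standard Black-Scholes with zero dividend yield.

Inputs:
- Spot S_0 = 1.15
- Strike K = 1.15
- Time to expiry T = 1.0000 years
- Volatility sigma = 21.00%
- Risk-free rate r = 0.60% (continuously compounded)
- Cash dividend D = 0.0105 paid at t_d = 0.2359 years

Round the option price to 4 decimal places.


PV(D) = D * exp(-r * t_d) = 0.0105 * 0.99858560 = 0.01048515
S_0' = S_0 - PV(D) = 1.1500 - 0.01048515 = 1.13951485
d1 = (ln(S_0'/K) + (r + sigma^2/2)*T) / (sigma*sqrt(T)) = 0.08995553
d2 = d1 - sigma*sqrt(T) = -0.12004447
exp(-rT) = 0.99401796
N(d1) = 0.53583872; N(d2) = 0.45222396
C = S_0' * N(d1) - K * exp(-rT) * N(d2) = 1.13951485 * 0.53583872 - 1.1500 * 0.99401796 * 0.45222396 = 0.0936

Answer: Price = 0.0936


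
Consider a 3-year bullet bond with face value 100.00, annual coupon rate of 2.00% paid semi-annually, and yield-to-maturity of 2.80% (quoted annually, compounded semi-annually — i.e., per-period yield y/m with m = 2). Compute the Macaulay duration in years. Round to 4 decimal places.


Answer: Macaulay duration = 2.9257 years

Derivation:
Coupon per period c = face * coupon_rate / m = 1.000000
Periods per year m = 2; per-period yield y/m = 0.014000
Number of cashflows N = 6
Cashflows (t years, CF_t, discount factor 1/(1+y/m)^(m*t), PV):
  t = 0.5000: CF_t = 1.000000, DF = 0.986193, PV = 0.986193
  t = 1.0000: CF_t = 1.000000, DF = 0.972577, PV = 0.972577
  t = 1.5000: CF_t = 1.000000, DF = 0.959149, PV = 0.959149
  t = 2.0000: CF_t = 1.000000, DF = 0.945906, PV = 0.945906
  t = 2.5000: CF_t = 1.000000, DF = 0.932847, PV = 0.932847
  t = 3.0000: CF_t = 101.000000, DF = 0.919967, PV = 92.916671
Price P = sum_t PV_t = 97.713344
Macaulay numerator sum_t t * PV_t:
  t * PV_t at t = 0.5000: 0.493097
  t * PV_t at t = 1.0000: 0.972577
  t * PV_t at t = 1.5000: 1.438724
  t * PV_t at t = 2.0000: 1.891813
  t * PV_t at t = 2.5000: 2.332116
  t * PV_t at t = 3.0000: 278.750014
Macaulay duration D = (sum_t t * PV_t) / P = 285.878341 / 97.713344 = 2.925684


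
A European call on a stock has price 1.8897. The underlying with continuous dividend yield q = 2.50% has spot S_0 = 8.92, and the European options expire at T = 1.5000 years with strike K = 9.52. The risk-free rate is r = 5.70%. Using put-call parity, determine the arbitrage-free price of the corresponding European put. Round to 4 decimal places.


Put-call parity: C - P = S_0 * exp(-qT) - K * exp(-rT).
S_0 * exp(-qT) = 8.9200 * 0.96319442 = 8.59169421
K * exp(-rT) = 9.5200 * 0.91805314 = 8.73986592
P = C - S*exp(-qT) + K*exp(-rT)
P = 1.8897 - 8.59169421 + 8.73986592 = 2.0379

Answer: Put price = 2.0379


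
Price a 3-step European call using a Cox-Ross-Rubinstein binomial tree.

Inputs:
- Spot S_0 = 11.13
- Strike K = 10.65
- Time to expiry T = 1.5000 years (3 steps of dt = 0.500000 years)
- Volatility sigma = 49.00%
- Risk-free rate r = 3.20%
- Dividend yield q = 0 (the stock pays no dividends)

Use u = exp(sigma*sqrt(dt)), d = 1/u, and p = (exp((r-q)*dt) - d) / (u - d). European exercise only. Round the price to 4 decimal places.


Answer: Price = V(0,0) = 3.2215

Derivation:
dt = T/N = 0.500000
u = exp(sigma*sqrt(dt)) = 1.414084; d = 1/u = 0.707171
p = (exp((r-q)*dt) - d) / (u - d) = 0.437051
Discount per step: exp(-r*dt) = 0.984127
Stock lattice S(k, i) with i counting down-moves:
  k=0: S(0,0) = 11.1300
  k=1: S(1,0) = 15.7388; S(1,1) = 7.8708
  k=2: S(2,0) = 22.2559; S(2,1) = 11.1300; S(2,2) = 5.5660
  k=3: S(3,0) = 31.4718; S(3,1) = 15.7388; S(3,2) = 7.8708; S(3,3) = 3.9361
Terminal payoffs V(N, i) = max(S_T - K, 0):
  V(3,0) = 20.821776; V(3,1) = 5.088760; V(3,2) = 0.000000; V(3,3) = 0.000000
Backward induction: V(k, i) = exp(-r*dt) * [p * V(k+1, i) + (1-p) * V(k+1, i+1)].
  V(2,0) = exp(-r*dt) * [p*20.821776 + (1-p)*5.088760] = 11.774981
  V(2,1) = exp(-r*dt) * [p*5.088760 + (1-p)*0.000000] = 2.188748
  V(2,2) = exp(-r*dt) * [p*0.000000 + (1-p)*0.000000] = 0.000000
  V(1,0) = exp(-r*dt) * [p*11.774981 + (1-p)*2.188748] = 6.277182
  V(1,1) = exp(-r*dt) * [p*2.188748 + (1-p)*0.000000] = 0.941412
  V(0,0) = exp(-r*dt) * [p*6.277182 + (1-p)*0.941412] = 3.221459


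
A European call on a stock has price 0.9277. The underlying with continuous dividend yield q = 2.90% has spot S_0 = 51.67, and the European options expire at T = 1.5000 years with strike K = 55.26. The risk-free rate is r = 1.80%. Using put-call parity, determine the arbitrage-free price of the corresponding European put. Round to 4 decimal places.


Put-call parity: C - P = S_0 * exp(-qT) - K * exp(-rT).
S_0 * exp(-qT) = 51.6700 * 0.95743255 = 49.47054007
K * exp(-rT) = 55.2600 * 0.97336124 = 53.78794221
P = C - S*exp(-qT) + K*exp(-rT)
P = 0.9277 - 49.47054007 + 53.78794221 = 5.2451

Answer: Put price = 5.2451


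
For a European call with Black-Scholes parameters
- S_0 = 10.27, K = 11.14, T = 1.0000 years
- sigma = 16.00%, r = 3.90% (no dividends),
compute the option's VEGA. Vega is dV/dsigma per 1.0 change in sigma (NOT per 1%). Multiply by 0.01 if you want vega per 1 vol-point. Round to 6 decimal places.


Answer: Vega = 4.028016

Derivation:
d1 = -0.1844700660; d2 = -0.3444700660
phi(d1) = 0.3922118561; exp(-qT) = 1.0000000000; exp(-rT) = 0.9617507091
Vega = S * exp(-qT) * phi(d1) * sqrt(T) = 10.2700 * 1.0000000000 * 0.3922118561 * 1.0000000000 = 4.028016


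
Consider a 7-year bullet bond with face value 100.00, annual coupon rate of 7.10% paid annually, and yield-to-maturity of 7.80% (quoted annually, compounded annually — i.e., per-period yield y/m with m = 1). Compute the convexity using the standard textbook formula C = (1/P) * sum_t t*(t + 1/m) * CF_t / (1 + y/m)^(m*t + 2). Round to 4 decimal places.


Answer: Convexity = 36.6662

Derivation:
Coupon per period c = face * coupon_rate / m = 7.100000
Periods per year m = 1; per-period yield y/m = 0.078000
Number of cashflows N = 7
Cashflows (t years, CF_t, discount factor 1/(1+y/m)^(m*t), PV):
  t = 1.0000: CF_t = 7.100000, DF = 0.927644, PV = 6.586271
  t = 2.0000: CF_t = 7.100000, DF = 0.860523, PV = 6.109713
  t = 3.0000: CF_t = 7.100000, DF = 0.798259, PV = 5.667638
  t = 4.0000: CF_t = 7.100000, DF = 0.740500, PV = 5.257549
  t = 5.0000: CF_t = 7.100000, DF = 0.686920, PV = 4.877132
  t = 6.0000: CF_t = 7.100000, DF = 0.637217, PV = 4.524242
  t = 7.0000: CF_t = 107.100000, DF = 0.591111, PV = 63.307935
Price P = sum_t PV_t = 96.330479
Convexity numerator sum_t t*(t + 1/m) * CF_t / (1+y/m)^(m*t + 2):
  t = 1.0000: term = 11.335275
  t = 2.0000: term = 31.545292
  t = 3.0000: term = 58.525589
  t = 4.0000: term = 90.484831
  t = 5.0000: term = 125.906537
  t = 6.0000: term = 163.514983
  t = 7.0000: term = 3050.764262
Convexity = (1/P) * sum = 3532.076768 / 96.330479 = 36.666243


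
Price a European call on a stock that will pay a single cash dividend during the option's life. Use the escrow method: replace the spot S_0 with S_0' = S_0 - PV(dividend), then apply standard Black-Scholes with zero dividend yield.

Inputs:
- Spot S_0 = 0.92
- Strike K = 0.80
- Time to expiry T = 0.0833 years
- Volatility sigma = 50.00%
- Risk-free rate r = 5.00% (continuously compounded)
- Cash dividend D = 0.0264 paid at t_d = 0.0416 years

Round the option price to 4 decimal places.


PV(D) = D * exp(-r * t_d) = 0.0264 * 0.99792216 = 0.02634515
S_0' = S_0 - PV(D) = 0.9200 - 0.02634515 = 0.89365485
d1 = (ln(S_0'/K) + (r + sigma^2/2)*T) / (sigma*sqrt(T)) = 0.86817640
d2 = d1 - sigma*sqrt(T) = 0.72386770
exp(-rT) = 0.99584366
N(d1) = 0.80735111; N(d2) = 0.76542652
C = S_0' * N(d1) - K * exp(-rT) * N(d2) = 0.89365485 * 0.80735111 - 0.8000 * 0.99584366 * 0.76542652 = 0.1117

Answer: Price = 0.1117


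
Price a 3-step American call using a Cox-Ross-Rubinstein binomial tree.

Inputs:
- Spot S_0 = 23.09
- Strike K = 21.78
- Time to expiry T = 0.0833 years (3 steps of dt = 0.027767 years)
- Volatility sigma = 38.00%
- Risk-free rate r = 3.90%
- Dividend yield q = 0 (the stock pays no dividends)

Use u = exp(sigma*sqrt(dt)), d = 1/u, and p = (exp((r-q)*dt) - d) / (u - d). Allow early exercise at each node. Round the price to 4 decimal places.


dt = T/N = 0.027767
u = exp(sigma*sqrt(dt)) = 1.065368; d = 1/u = 0.938642
p = (exp((r-q)*dt) - d) / (u - d) = 0.492725
Discount per step: exp(-r*dt) = 0.998918
Stock lattice S(k, i) with i counting down-moves:
  k=0: S(0,0) = 23.0900
  k=1: S(1,0) = 24.5994; S(1,1) = 21.6733
  k=2: S(2,0) = 26.2074; S(2,1) = 23.0900; S(2,2) = 20.3434
  k=3: S(3,0) = 27.9205; S(3,1) = 24.5994; S(3,2) = 21.6733; S(3,3) = 19.0952
Terminal payoffs V(N, i) = max(S_T - K, 0):
  V(3,0) = 6.140512; V(3,1) = 2.819357; V(3,2) = 0.000000; V(3,3) = 0.000000
Backward induction: V(k, i) = exp(-r*dt) * [p * V(k+1, i) + (1-p) * V(k+1, i+1)]; then take max(V_cont, immediate exercise) for American.
  V(2,0) = exp(-r*dt) * [p*6.140512 + (1-p)*2.819357] = 4.450950; exercise = 4.427377; V(2,0) = max -> 4.450950
  V(2,1) = exp(-r*dt) * [p*2.819357 + (1-p)*0.000000] = 1.387664; exercise = 1.310000; V(2,1) = max -> 1.387664
  V(2,2) = exp(-r*dt) * [p*0.000000 + (1-p)*0.000000] = 0.000000; exercise = 0.000000; V(2,2) = max -> 0.000000
  V(1,0) = exp(-r*dt) * [p*4.450950 + (1-p)*1.387664] = 2.893886; exercise = 2.819357; V(1,0) = max -> 2.893886
  V(1,1) = exp(-r*dt) * [p*1.387664 + (1-p)*0.000000] = 0.682997; exercise = 0.000000; V(1,1) = max -> 0.682997
  V(0,0) = exp(-r*dt) * [p*2.893886 + (1-p)*0.682997] = 1.770439; exercise = 1.310000; V(0,0) = max -> 1.770439

Answer: Price = V(0,0) = 1.7704


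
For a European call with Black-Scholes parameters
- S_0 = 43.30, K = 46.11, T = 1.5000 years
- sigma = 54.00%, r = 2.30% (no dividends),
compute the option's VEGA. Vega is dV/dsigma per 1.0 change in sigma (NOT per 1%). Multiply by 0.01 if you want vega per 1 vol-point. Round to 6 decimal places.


Answer: Vega = 20.298353

Derivation:
d1 = 0.2877739006; d2 = -0.3735883300
phi(d1) = 0.3827606415; exp(-qT) = 1.0000000000; exp(-rT) = 0.9660883397
Vega = S * exp(-qT) * phi(d1) * sqrt(T) = 43.3000 * 1.0000000000 * 0.3827606415 * 1.2247448714 = 20.298353


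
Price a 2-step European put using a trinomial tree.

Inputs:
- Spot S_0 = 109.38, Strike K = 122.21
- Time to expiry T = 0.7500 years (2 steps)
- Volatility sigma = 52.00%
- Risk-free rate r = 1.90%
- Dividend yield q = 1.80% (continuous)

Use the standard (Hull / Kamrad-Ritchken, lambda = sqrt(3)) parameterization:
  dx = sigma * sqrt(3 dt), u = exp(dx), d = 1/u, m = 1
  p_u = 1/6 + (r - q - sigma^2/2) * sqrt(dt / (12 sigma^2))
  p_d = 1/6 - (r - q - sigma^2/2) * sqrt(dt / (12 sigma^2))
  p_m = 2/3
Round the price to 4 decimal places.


dt = T/N = 0.375000; dx = sigma*sqrt(3*dt) = 0.551543
u = exp(dx) = 1.735930; d = 1/u = 0.576060
p_u = 0.121045, p_m = 0.666667, p_d = 0.212289
Discount per step: exp(-r*dt) = 0.992900
Stock lattice S(k, j) with j the centered position index:
  k=0: S(0,+0) = 109.3800
  k=1: S(1,-1) = 63.0095; S(1,+0) = 109.3800; S(1,+1) = 189.8760
  k=2: S(2,-2) = 36.2972; S(2,-1) = 63.0095; S(2,+0) = 109.3800; S(2,+1) = 189.8760; S(2,+2) = 329.6115
Terminal payoffs V(N, j) = max(K - S_T, 0):
  V(2,-2) = 85.912768; V(2,-1) = 59.200547; V(2,+0) = 12.830000; V(2,+1) = 0.000000; V(2,+2) = 0.000000
Backward induction: V(k, j) = exp(-r*dt) * [p_u * V(k+1, j+1) + p_m * V(k+1, j) + p_d * V(k+1, j-1)]
  V(1,-1) = exp(-r*dt) * [p_u*12.830000 + p_m*59.200547 + p_d*85.912768] = 58.837625
  V(1,+0) = exp(-r*dt) * [p_u*0.000000 + p_m*12.830000 + p_d*59.200547] = 20.970986
  V(1,+1) = exp(-r*dt) * [p_u*0.000000 + p_m*0.000000 + p_d*12.830000] = 2.704326
  V(0,+0) = exp(-r*dt) * [p_u*2.704326 + p_m*20.970986 + p_d*58.837625] = 26.608300

Answer: Price = V(0,0) = 26.6083


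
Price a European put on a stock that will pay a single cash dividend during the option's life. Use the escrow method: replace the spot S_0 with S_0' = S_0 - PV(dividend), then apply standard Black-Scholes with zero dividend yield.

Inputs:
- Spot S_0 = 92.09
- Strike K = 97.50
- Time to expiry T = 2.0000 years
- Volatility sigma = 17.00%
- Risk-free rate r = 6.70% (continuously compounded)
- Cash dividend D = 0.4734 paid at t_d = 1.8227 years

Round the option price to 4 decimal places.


Answer: Price = 5.6443

Derivation:
PV(D) = D * exp(-r * t_d) = 0.4734 * 0.88504136 = 0.41897858
S_0' = S_0 - PV(D) = 92.0900 - 0.41897858 = 91.67102142
d1 = (ln(S_0'/K) + (r + sigma^2/2)*T) / (sigma*sqrt(T)) = 0.42116085
d2 = d1 - sigma*sqrt(T) = 0.18074455
exp(-rT) = 0.87459006
N(-d1) = 0.33681881; N(-d2) = 0.42828405
P = K * exp(-rT) * N(-d2) - S_0' * N(-d1) = 97.5000 * 0.87459006 * 0.42828405 - 91.67102142 * 0.33681881 = 5.6443


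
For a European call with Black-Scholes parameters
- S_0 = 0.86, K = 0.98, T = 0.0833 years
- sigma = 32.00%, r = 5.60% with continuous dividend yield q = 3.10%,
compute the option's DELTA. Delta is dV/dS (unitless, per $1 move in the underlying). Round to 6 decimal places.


Answer: Delta = 0.088992

Derivation:
d1 = -1.3455608217; d2 = -1.4379183877
phi(d1) = 0.1613457831; exp(-qT) = 0.9974210313; exp(-rT) = 0.9953460633
N(d1) = 0.0892220969
Delta = exp(-qT) * N(d1) = 0.9974210313 * 0.0892220969 = 0.088992


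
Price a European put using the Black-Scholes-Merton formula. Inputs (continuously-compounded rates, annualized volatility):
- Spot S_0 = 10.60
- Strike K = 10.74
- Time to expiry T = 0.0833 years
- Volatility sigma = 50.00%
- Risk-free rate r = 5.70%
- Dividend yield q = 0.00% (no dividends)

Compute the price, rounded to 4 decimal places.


d1 = (ln(S/K) + (r - q + 0.5*sigma^2) * T) / (sigma * sqrt(T)) = 0.01413298
d2 = d1 - sigma * sqrt(T) = -0.13017572
exp(-rT) = 0.99526315; exp(-qT) = 1.00000000
P = K * exp(-rT) * N(-d2) - S_0 * exp(-qT) * N(-d1)
N(-d1) = 0.49436194; N(-d2) = 0.55178630
P = 10.7400 * 0.99526315 * 0.55178630 - 10.6000 * 1.00000000 * 0.49436194 = 0.6579

Answer: Price = 0.6579


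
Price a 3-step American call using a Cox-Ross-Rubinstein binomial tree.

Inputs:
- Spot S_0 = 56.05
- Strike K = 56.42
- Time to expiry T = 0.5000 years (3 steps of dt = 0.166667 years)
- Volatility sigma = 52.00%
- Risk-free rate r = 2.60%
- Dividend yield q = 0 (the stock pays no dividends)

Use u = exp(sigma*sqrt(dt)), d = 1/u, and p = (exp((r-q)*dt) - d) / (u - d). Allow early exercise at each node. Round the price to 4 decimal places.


Answer: Price = V(0,0) = 9.0067

Derivation:
dt = T/N = 0.166667
u = exp(sigma*sqrt(dt)) = 1.236505; d = 1/u = 0.808731
p = (exp((r-q)*dt) - d) / (u - d) = 0.457278
Discount per step: exp(-r*dt) = 0.995676
Stock lattice S(k, i) with i counting down-moves:
  k=0: S(0,0) = 56.0500
  k=1: S(1,0) = 69.3061; S(1,1) = 45.3294
  k=2: S(2,0) = 85.6974; S(2,1) = 56.0500; S(2,2) = 36.6593
  k=3: S(3,0) = 105.9653; S(3,1) = 69.3061; S(3,2) = 45.3294; S(3,3) = 29.6475
Terminal payoffs V(N, i) = max(S_T - K, 0):
  V(3,0) = 49.545279; V(3,1) = 12.886123; V(3,2) = 0.000000; V(3,3) = 0.000000
Backward induction: V(k, i) = exp(-r*dt) * [p * V(k+1, i) + (1-p) * V(k+1, i+1)]; then take max(V_cont, immediate exercise) for American.
  V(2,0) = exp(-r*dt) * [p*49.545279 + (1-p)*12.886123] = 29.521348; exercise = 29.277390; V(2,0) = max -> 29.521348
  V(2,1) = exp(-r*dt) * [p*12.886123 + (1-p)*0.000000] = 5.867062; exercise = 0.000000; V(2,1) = max -> 5.867062
  V(2,2) = exp(-r*dt) * [p*0.000000 + (1-p)*0.000000] = 0.000000; exercise = 0.000000; V(2,2) = max -> 0.000000
  V(1,0) = exp(-r*dt) * [p*29.521348 + (1-p)*5.867062] = 16.611509; exercise = 12.886123; V(1,0) = max -> 16.611509
  V(1,1) = exp(-r*dt) * [p*5.867062 + (1-p)*0.000000] = 2.671278; exercise = 0.000000; V(1,1) = max -> 2.671278
  V(0,0) = exp(-r*dt) * [p*16.611509 + (1-p)*2.671278] = 9.006726; exercise = 0.000000; V(0,0) = max -> 9.006726


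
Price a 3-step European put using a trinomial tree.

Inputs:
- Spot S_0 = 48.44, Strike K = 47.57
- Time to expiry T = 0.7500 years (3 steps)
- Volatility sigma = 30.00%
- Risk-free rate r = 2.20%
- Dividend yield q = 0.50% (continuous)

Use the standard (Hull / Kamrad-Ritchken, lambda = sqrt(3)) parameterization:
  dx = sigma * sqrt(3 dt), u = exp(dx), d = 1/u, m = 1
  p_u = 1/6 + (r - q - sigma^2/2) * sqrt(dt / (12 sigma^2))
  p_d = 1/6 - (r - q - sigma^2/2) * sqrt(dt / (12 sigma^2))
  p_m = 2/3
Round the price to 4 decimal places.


dt = T/N = 0.250000; dx = sigma*sqrt(3*dt) = 0.259808
u = exp(dx) = 1.296681; d = 1/u = 0.771200
p_u = 0.153195, p_m = 0.666667, p_d = 0.180138
Discount per step: exp(-r*dt) = 0.994515
Stock lattice S(k, j) with j the centered position index:
  k=0: S(0,+0) = 48.4400
  k=1: S(1,-1) = 37.3569; S(1,+0) = 48.4400; S(1,+1) = 62.8112
  k=2: S(2,-2) = 28.8097; S(2,-1) = 37.3569; S(2,+0) = 48.4400; S(2,+1) = 62.8112; S(2,+2) = 81.4461
  k=3: S(3,-3) = 22.2180; S(3,-2) = 28.8097; S(3,-1) = 37.3569; S(3,+0) = 48.4400; S(3,+1) = 62.8112; S(3,+2) = 81.4461; S(3,+3) = 105.6095
Terminal payoffs V(N, j) = max(K - S_T, 0):
  V(3,-3) = 25.351994; V(3,-2) = 18.760342; V(3,-1) = 10.213075; V(3,+0) = 0.000000; V(3,+1) = 0.000000; V(3,+2) = 0.000000; V(3,+3) = 0.000000
Backward induction: V(k, j) = exp(-r*dt) * [p_u * V(k+1, j+1) + p_m * V(k+1, j) + p_d * V(k+1, j-1)]
  V(2,-2) = exp(-r*dt) * [p_u*10.213075 + p_m*18.760342 + p_d*25.351994] = 18.536121
  V(2,-1) = exp(-r*dt) * [p_u*0.000000 + p_m*10.213075 + p_d*18.760342] = 10.132289
  V(2,+0) = exp(-r*dt) * [p_u*0.000000 + p_m*0.000000 + p_d*10.213075] = 1.829674
  V(2,+1) = exp(-r*dt) * [p_u*0.000000 + p_m*0.000000 + p_d*0.000000] = 0.000000
  V(2,+2) = exp(-r*dt) * [p_u*0.000000 + p_m*0.000000 + p_d*0.000000] = 0.000000
  V(1,-1) = exp(-r*dt) * [p_u*1.829674 + p_m*10.132289 + p_d*18.536121] = 10.317318
  V(1,+0) = exp(-r*dt) * [p_u*0.000000 + p_m*1.829674 + p_d*10.132289] = 3.028293
  V(1,+1) = exp(-r*dt) * [p_u*0.000000 + p_m*0.000000 + p_d*1.829674] = 0.327786
  V(0,+0) = exp(-r*dt) * [p_u*0.327786 + p_m*3.028293 + p_d*10.317318] = 3.906078

Answer: Price = V(0,0) = 3.9061


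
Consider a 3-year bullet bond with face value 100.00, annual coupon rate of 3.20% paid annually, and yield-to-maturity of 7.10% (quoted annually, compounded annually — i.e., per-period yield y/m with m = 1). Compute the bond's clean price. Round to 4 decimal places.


Answer: Price = 89.7838

Derivation:
Coupon per period c = face * coupon_rate / m = 3.200000
Periods per year m = 1; per-period yield y/m = 0.071000
Number of cashflows N = 3
Cashflows (t years, CF_t, discount factor 1/(1+y/m)^(m*t), PV):
  t = 1.0000: CF_t = 3.200000, DF = 0.933707, PV = 2.987862
  t = 2.0000: CF_t = 3.200000, DF = 0.871808, PV = 2.789787
  t = 3.0000: CF_t = 103.200000, DF = 0.814013, PV = 84.006189
Price P = sum_t PV_t = 89.783838


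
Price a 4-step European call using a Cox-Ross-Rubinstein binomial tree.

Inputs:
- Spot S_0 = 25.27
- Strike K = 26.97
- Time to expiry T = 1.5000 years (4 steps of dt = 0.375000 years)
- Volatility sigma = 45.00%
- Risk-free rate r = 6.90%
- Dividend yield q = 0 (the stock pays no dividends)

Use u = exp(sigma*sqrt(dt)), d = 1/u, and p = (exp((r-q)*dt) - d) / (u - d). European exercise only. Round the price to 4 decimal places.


dt = T/N = 0.375000
u = exp(sigma*sqrt(dt)) = 1.317278; d = 1/u = 0.759141
p = (exp((r-q)*dt) - d) / (u - d) = 0.478505
Discount per step: exp(-r*dt) = 0.974457
Stock lattice S(k, i) with i counting down-moves:
  k=0: S(0,0) = 25.2700
  k=1: S(1,0) = 33.2876; S(1,1) = 19.1835
  k=2: S(2,0) = 43.8491; S(2,1) = 25.2700; S(2,2) = 14.5630
  k=3: S(3,0) = 57.7614; S(3,1) = 33.2876; S(3,2) = 19.1835; S(3,3) = 11.0554
  k=4: S(4,0) = 76.0878; S(4,1) = 43.8491; S(4,2) = 25.2700; S(4,3) = 14.5630; S(4,4) = 8.3926
Terminal payoffs V(N, i) = max(S_T - K, 0):
  V(4,0) = 49.117828; V(4,1) = 16.879053; V(4,2) = 0.000000; V(4,3) = 0.000000; V(4,4) = 0.000000
Backward induction: V(k, i) = exp(-r*dt) * [p * V(k+1, i) + (1-p) * V(k+1, i+1)].
  V(3,0) = exp(-r*dt) * [p*49.117828 + (1-p)*16.879053] = 31.480296
  V(3,1) = exp(-r*dt) * [p*16.879053 + (1-p)*0.000000] = 7.870412
  V(3,2) = exp(-r*dt) * [p*0.000000 + (1-p)*0.000000] = 0.000000
  V(3,3) = exp(-r*dt) * [p*0.000000 + (1-p)*0.000000] = 0.000000
  V(2,0) = exp(-r*dt) * [p*31.480296 + (1-p)*7.870412] = 18.678261
  V(2,1) = exp(-r*dt) * [p*7.870412 + (1-p)*0.000000] = 3.669838
  V(2,2) = exp(-r*dt) * [p*0.000000 + (1-p)*0.000000] = 0.000000
  V(1,0) = exp(-r*dt) * [p*18.678261 + (1-p)*3.669838] = 10.574269
  V(1,1) = exp(-r*dt) * [p*3.669838 + (1-p)*0.000000] = 1.711182
  V(0,0) = exp(-r*dt) * [p*10.574269 + (1-p)*1.711182] = 5.800178

Answer: Price = V(0,0) = 5.8002


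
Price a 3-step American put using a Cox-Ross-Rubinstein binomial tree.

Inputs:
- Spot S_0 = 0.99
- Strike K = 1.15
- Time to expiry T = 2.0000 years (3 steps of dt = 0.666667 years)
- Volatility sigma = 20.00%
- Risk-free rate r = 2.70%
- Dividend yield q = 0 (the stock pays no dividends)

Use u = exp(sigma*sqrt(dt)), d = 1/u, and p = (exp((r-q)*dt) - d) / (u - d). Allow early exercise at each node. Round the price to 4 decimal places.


Answer: Price = V(0,0) = 0.1859

Derivation:
dt = T/N = 0.666667
u = exp(sigma*sqrt(dt)) = 1.177389; d = 1/u = 0.849337
p = (exp((r-q)*dt) - d) / (u - d) = 0.514632
Discount per step: exp(-r*dt) = 0.982161
Stock lattice S(k, i) with i counting down-moves:
  k=0: S(0,0) = 0.9900
  k=1: S(1,0) = 1.1656; S(1,1) = 0.8408
  k=2: S(2,0) = 1.3724; S(2,1) = 0.9900; S(2,2) = 0.7142
  k=3: S(3,0) = 1.6158; S(3,1) = 1.1656; S(3,2) = 0.8408; S(3,3) = 0.6066
Terminal payoffs V(N, i) = max(K - S_T, 0):
  V(3,0) = 0.000000; V(3,1) = 0.000000; V(3,2) = 0.309156; V(3,3) = 0.543438
Backward induction: V(k, i) = exp(-r*dt) * [p * V(k+1, i) + (1-p) * V(k+1, i+1)]; then take max(V_cont, immediate exercise) for American.
  V(2,0) = exp(-r*dt) * [p*0.000000 + (1-p)*0.000000] = 0.000000; exercise = 0.000000; V(2,0) = max -> 0.000000
  V(2,1) = exp(-r*dt) * [p*0.000000 + (1-p)*0.309156] = 0.147378; exercise = 0.160000; V(2,1) = max -> 0.160000
  V(2,2) = exp(-r*dt) * [p*0.309156 + (1-p)*0.543438] = 0.415326; exercise = 0.435841; V(2,2) = max -> 0.435841
  V(1,0) = exp(-r*dt) * [p*0.000000 + (1-p)*0.160000] = 0.076274; exercise = 0.000000; V(1,0) = max -> 0.076274
  V(1,1) = exp(-r*dt) * [p*0.160000 + (1-p)*0.435841] = 0.288642; exercise = 0.309156; V(1,1) = max -> 0.309156
  V(0,0) = exp(-r*dt) * [p*0.076274 + (1-p)*0.309156] = 0.185930; exercise = 0.160000; V(0,0) = max -> 0.185930


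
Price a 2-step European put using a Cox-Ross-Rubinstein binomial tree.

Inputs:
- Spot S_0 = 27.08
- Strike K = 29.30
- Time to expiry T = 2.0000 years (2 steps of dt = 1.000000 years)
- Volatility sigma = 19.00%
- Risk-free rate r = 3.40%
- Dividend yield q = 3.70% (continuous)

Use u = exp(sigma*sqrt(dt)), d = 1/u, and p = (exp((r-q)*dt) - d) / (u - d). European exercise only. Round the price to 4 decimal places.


dt = T/N = 1.000000
u = exp(sigma*sqrt(dt)) = 1.209250; d = 1/u = 0.826959
p = (exp((r-q)*dt) - d) / (u - d) = 0.444807
Discount per step: exp(-r*dt) = 0.966572
Stock lattice S(k, i) with i counting down-moves:
  k=0: S(0,0) = 27.0800
  k=1: S(1,0) = 32.7465; S(1,1) = 22.3941
  k=2: S(2,0) = 39.5987; S(2,1) = 27.0800; S(2,2) = 18.5190
Terminal payoffs V(N, i) = max(K - S_T, 0):
  V(2,0) = 0.000000; V(2,1) = 2.220000; V(2,2) = 10.781033
Backward induction: V(k, i) = exp(-r*dt) * [p * V(k+1, i) + (1-p) * V(k+1, i+1)].
  V(1,0) = exp(-r*dt) * [p*0.000000 + (1-p)*2.220000] = 1.191328
  V(1,1) = exp(-r*dt) * [p*2.220000 + (1-p)*10.781033] = 6.739930
  V(0,0) = exp(-r*dt) * [p*1.191328 + (1-p)*6.739930] = 4.129072

Answer: Price = V(0,0) = 4.1291


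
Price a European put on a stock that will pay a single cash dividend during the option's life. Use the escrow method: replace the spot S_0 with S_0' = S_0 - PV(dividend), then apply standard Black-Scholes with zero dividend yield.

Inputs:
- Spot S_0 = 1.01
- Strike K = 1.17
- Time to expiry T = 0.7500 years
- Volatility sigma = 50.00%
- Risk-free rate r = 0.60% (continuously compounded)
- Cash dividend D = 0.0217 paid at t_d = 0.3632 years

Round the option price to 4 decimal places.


Answer: Price = 0.2856

Derivation:
PV(D) = D * exp(-r * t_d) = 0.0217 * 0.99782317 = 0.02165276
S_0' = S_0 - PV(D) = 1.0100 - 0.02165276 = 0.98834724
d1 = (ln(S_0'/K) + (r + sigma^2/2)*T) / (sigma*sqrt(T)) = -0.16275490
d2 = d1 - sigma*sqrt(T) = -0.59576760
exp(-rT) = 0.99551011
N(-d1) = 0.56464429; N(-d2) = 0.72433475
P = K * exp(-rT) * N(-d2) - S_0' * N(-d1) = 1.1700 * 0.99551011 * 0.72433475 - 0.98834724 * 0.56464429 = 0.2856


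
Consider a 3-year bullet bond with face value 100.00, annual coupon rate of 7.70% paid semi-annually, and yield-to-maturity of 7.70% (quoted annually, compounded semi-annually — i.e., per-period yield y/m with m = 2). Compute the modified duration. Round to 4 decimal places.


Answer: Modified duration = 2.6339

Derivation:
Coupon per period c = face * coupon_rate / m = 3.850000
Periods per year m = 2; per-period yield y/m = 0.038500
Number of cashflows N = 6
Cashflows (t years, CF_t, discount factor 1/(1+y/m)^(m*t), PV):
  t = 0.5000: CF_t = 3.850000, DF = 0.962927, PV = 3.707270
  t = 1.0000: CF_t = 3.850000, DF = 0.927229, PV = 3.569832
  t = 1.5000: CF_t = 3.850000, DF = 0.892854, PV = 3.437488
  t = 2.0000: CF_t = 3.850000, DF = 0.859754, PV = 3.310051
  t = 2.5000: CF_t = 3.850000, DF = 0.827880, PV = 3.187339
  t = 3.0000: CF_t = 103.850000, DF = 0.797188, PV = 82.788020
Price P = sum_t PV_t = 100.000000
First compute Macaulay numerator sum_t t * PV_t:
  t * PV_t at t = 0.5000: 1.853635
  t * PV_t at t = 1.0000: 3.569832
  t * PV_t at t = 1.5000: 5.156232
  t * PV_t at t = 2.0000: 6.620103
  t * PV_t at t = 2.5000: 7.968347
  t * PV_t at t = 3.0000: 248.364060
Macaulay duration D = 273.532208 / 100.000000 = 2.735322
Modified duration = D / (1 + y/m) = 2.735322 / (1 + 0.038500) = 2.633916


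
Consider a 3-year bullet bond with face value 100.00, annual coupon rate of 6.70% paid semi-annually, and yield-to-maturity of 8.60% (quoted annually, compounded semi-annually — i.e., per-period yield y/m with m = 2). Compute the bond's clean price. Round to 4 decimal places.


Answer: Price = 95.0682

Derivation:
Coupon per period c = face * coupon_rate / m = 3.350000
Periods per year m = 2; per-period yield y/m = 0.043000
Number of cashflows N = 6
Cashflows (t years, CF_t, discount factor 1/(1+y/m)^(m*t), PV):
  t = 0.5000: CF_t = 3.350000, DF = 0.958773, PV = 3.211889
  t = 1.0000: CF_t = 3.350000, DF = 0.919245, PV = 3.079472
  t = 1.5000: CF_t = 3.350000, DF = 0.881347, PV = 2.952513
  t = 2.0000: CF_t = 3.350000, DF = 0.845012, PV = 2.830789
  t = 2.5000: CF_t = 3.350000, DF = 0.810174, PV = 2.714084
  t = 3.0000: CF_t = 103.350000, DF = 0.776773, PV = 80.279495
Price P = sum_t PV_t = 95.068242


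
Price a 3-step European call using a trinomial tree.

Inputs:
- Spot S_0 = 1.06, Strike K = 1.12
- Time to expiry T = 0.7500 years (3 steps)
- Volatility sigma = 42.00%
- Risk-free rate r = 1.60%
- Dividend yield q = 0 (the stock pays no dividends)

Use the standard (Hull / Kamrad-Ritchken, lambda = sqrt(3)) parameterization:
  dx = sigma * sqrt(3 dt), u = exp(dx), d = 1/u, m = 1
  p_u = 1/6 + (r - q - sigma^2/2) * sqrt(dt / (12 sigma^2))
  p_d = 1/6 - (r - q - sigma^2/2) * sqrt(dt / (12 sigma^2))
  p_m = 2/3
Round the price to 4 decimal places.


dt = T/N = 0.250000; dx = sigma*sqrt(3*dt) = 0.363731
u = exp(dx) = 1.438687; d = 1/u = 0.695078
p_u = 0.141854, p_m = 0.666667, p_d = 0.191479
Discount per step: exp(-r*dt) = 0.996008
Stock lattice S(k, j) with j the centered position index:
  k=0: S(0,+0) = 1.0600
  k=1: S(1,-1) = 0.7368; S(1,+0) = 1.0600; S(1,+1) = 1.5250
  k=2: S(2,-2) = 0.5121; S(2,-1) = 0.7368; S(2,+0) = 1.0600; S(2,+1) = 1.5250; S(2,+2) = 2.1940
  k=3: S(3,-3) = 0.3560; S(3,-2) = 0.5121; S(3,-1) = 0.7368; S(3,+0) = 1.0600; S(3,+1) = 1.5250; S(3,+2) = 2.1940; S(3,+3) = 3.1565
Terminal payoffs V(N, j) = max(S_T - K, 0):
  V(3,-3) = 0.000000; V(3,-2) = 0.000000; V(3,-1) = 0.000000; V(3,+0) = 0.000000; V(3,+1) = 0.405008; V(3,+2) = 1.074009; V(3,+3) = 2.036491
Backward induction: V(k, j) = exp(-r*dt) * [p_u * V(k+1, j+1) + p_m * V(k+1, j) + p_d * V(k+1, j-1)]
  V(2,-2) = exp(-r*dt) * [p_u*0.000000 + p_m*0.000000 + p_d*0.000000] = 0.000000
  V(2,-1) = exp(-r*dt) * [p_u*0.000000 + p_m*0.000000 + p_d*0.000000] = 0.000000
  V(2,+0) = exp(-r*dt) * [p_u*0.405008 + p_m*0.000000 + p_d*0.000000] = 0.057223
  V(2,+1) = exp(-r*dt) * [p_u*1.074009 + p_m*0.405008 + p_d*0.000000] = 0.420672
  V(2,+2) = exp(-r*dt) * [p_u*2.036491 + p_m*1.074009 + p_d*0.405008] = 1.078120
  V(1,-1) = exp(-r*dt) * [p_u*0.057223 + p_m*0.000000 + p_d*0.000000] = 0.008085
  V(1,+0) = exp(-r*dt) * [p_u*0.420672 + p_m*0.057223 + p_d*0.000000] = 0.097432
  V(1,+1) = exp(-r*dt) * [p_u*1.078120 + p_m*0.420672 + p_d*0.057223] = 0.442567
  V(0,+0) = exp(-r*dt) * [p_u*0.442567 + p_m*0.097432 + p_d*0.008085] = 0.128767

Answer: Price = V(0,0) = 0.1288


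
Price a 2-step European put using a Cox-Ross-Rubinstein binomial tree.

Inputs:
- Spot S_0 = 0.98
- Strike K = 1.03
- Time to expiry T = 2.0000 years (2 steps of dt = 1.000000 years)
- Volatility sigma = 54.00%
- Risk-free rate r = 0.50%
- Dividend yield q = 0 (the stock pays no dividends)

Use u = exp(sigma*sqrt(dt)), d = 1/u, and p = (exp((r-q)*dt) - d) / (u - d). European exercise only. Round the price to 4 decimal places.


Answer: Price = V(0,0) = 0.2948

Derivation:
dt = T/N = 1.000000
u = exp(sigma*sqrt(dt)) = 1.716007; d = 1/u = 0.582748
p = (exp((r-q)*dt) - d) / (u - d) = 0.372611
Discount per step: exp(-r*dt) = 0.995012
Stock lattice S(k, i) with i counting down-moves:
  k=0: S(0,0) = 0.9800
  k=1: S(1,0) = 1.6817; S(1,1) = 0.5711
  k=2: S(2,0) = 2.8858; S(2,1) = 0.9800; S(2,2) = 0.3328
Terminal payoffs V(N, i) = max(K - S_T, 0):
  V(2,0) = 0.000000; V(2,1) = 0.050000; V(2,2) = 0.697196
Backward induction: V(k, i) = exp(-r*dt) * [p * V(k+1, i) + (1-p) * V(k+1, i+1)].
  V(1,0) = exp(-r*dt) * [p*0.000000 + (1-p)*0.050000] = 0.031213
  V(1,1) = exp(-r*dt) * [p*0.050000 + (1-p)*0.697196] = 0.453770
  V(0,0) = exp(-r*dt) * [p*0.031213 + (1-p)*0.453770] = 0.294843


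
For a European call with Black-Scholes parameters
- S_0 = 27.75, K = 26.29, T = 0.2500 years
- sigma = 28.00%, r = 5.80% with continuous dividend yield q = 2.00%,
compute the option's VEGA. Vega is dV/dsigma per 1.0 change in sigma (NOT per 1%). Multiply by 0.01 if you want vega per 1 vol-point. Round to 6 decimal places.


d1 = 0.5239085818; d2 = 0.3839085818
phi(d1) = 0.3477822775; exp(-qT) = 0.9950124792; exp(-rT) = 0.9856046187
Vega = S * exp(-qT) * phi(d1) * sqrt(T) = 27.7500 * 0.9950124792 * 0.3477822775 * 0.5000000000 = 4.801412

Answer: Vega = 4.801412


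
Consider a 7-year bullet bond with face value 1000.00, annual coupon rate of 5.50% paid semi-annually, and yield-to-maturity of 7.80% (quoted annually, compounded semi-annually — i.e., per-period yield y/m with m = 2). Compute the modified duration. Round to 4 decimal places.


Coupon per period c = face * coupon_rate / m = 27.500000
Periods per year m = 2; per-period yield y/m = 0.039000
Number of cashflows N = 14
Cashflows (t years, CF_t, discount factor 1/(1+y/m)^(m*t), PV):
  t = 0.5000: CF_t = 27.500000, DF = 0.962464, PV = 26.467757
  t = 1.0000: CF_t = 27.500000, DF = 0.926337, PV = 25.474261
  t = 1.5000: CF_t = 27.500000, DF = 0.891566, PV = 24.518057
  t = 2.0000: CF_t = 27.500000, DF = 0.858100, PV = 23.597745
  t = 2.5000: CF_t = 27.500000, DF = 0.825890, PV = 22.711978
  t = 3.0000: CF_t = 27.500000, DF = 0.794889, PV = 21.859459
  t = 3.5000: CF_t = 27.500000, DF = 0.765052, PV = 21.038940
  t = 4.0000: CF_t = 27.500000, DF = 0.736335, PV = 20.249221
  t = 4.5000: CF_t = 27.500000, DF = 0.708696, PV = 19.489144
  t = 5.0000: CF_t = 27.500000, DF = 0.682094, PV = 18.757598
  t = 5.5000: CF_t = 27.500000, DF = 0.656491, PV = 18.053511
  t = 6.0000: CF_t = 27.500000, DF = 0.631849, PV = 17.375853
  t = 6.5000: CF_t = 27.500000, DF = 0.608132, PV = 16.723631
  t = 7.0000: CF_t = 1027.500000, DF = 0.585305, PV = 601.401026
Price P = sum_t PV_t = 877.718181
First compute Macaulay numerator sum_t t * PV_t:
  t * PV_t at t = 0.5000: 13.233879
  t * PV_t at t = 1.0000: 25.474261
  t * PV_t at t = 1.5000: 36.777086
  t * PV_t at t = 2.0000: 47.195490
  t * PV_t at t = 2.5000: 56.779945
  t * PV_t at t = 3.0000: 65.578377
  t * PV_t at t = 3.5000: 73.636291
  t * PV_t at t = 4.0000: 80.996883
  t * PV_t at t = 4.5000: 87.701148
  t * PV_t at t = 5.0000: 93.787989
  t * PV_t at t = 5.5000: 99.294310
  t * PV_t at t = 6.0000: 104.255115
  t * PV_t at t = 6.5000: 108.703601
  t * PV_t at t = 7.0000: 4209.807183
Macaulay duration D = 5103.221557 / 877.718181 = 5.814191
Modified duration = D / (1 + y/m) = 5.814191 / (1 + 0.039000) = 5.595949

Answer: Modified duration = 5.5959
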